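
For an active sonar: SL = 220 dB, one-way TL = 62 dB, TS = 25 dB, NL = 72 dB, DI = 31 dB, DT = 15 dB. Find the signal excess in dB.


SE = SL - 2*TL + TS - NL + DI - DT = 220 - 2*62 + (25) - 72 + 31 - 15 = 65

65 dB


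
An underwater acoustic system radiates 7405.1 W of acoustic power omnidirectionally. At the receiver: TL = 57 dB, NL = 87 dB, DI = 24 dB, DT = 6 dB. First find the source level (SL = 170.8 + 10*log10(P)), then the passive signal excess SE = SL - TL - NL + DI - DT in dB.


Step 1: SL = 170.8 + 10*log10(7405.1) = 209.5 dB
Step 2: SE = SL - TL - NL + DI - DT = 209.5 - 57 - 87 + 24 - 6 = 83.5

83.5 dB


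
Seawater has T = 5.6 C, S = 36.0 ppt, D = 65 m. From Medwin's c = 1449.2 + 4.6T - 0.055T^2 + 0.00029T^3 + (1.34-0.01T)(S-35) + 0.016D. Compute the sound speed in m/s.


c = 1449.2 + 4.6*5.6 - 0.055*5.6^2 + 0.00029*5.6^3 + (1.34 - 0.01*5.6)*(36.0 - 35) + 0.016*65 = 1475.61

1475.61 m/s


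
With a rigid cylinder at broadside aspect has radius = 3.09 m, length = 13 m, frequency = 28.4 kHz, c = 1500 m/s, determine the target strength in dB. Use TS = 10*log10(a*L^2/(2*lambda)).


36.94 dB


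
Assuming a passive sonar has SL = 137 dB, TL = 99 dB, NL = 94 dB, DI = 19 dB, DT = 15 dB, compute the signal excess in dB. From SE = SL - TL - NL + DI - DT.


-52 dB


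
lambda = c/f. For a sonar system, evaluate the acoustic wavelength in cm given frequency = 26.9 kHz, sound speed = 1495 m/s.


5.56 cm


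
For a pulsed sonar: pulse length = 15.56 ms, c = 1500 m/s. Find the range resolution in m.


dR = c*tau/2 = 1500 * 15.56e-3 / 2 = 11.67

11.67 m


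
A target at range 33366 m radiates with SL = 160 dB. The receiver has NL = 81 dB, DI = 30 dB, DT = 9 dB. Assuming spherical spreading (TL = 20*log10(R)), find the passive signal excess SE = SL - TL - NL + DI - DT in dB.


Step 1: TL = 20*log10(33366) = 90.47 dB
Step 2: SE = 160 - 90.47 - 81 + 30 - 9 = 9.53

9.53 dB


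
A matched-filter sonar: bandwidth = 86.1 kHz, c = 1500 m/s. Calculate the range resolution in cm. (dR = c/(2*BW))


dR = c/(2*BW) = 1500 / (2 * 86.1e3) = 0.0087 m = 0.87 cm

0.87 cm


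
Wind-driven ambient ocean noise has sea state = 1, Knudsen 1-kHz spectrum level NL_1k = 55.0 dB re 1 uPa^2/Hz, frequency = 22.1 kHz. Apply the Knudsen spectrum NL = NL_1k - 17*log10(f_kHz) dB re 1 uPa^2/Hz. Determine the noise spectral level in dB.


32.15 dB


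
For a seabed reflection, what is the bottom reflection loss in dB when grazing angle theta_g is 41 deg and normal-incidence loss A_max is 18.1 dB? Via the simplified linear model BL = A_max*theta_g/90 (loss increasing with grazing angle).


8.25 dB


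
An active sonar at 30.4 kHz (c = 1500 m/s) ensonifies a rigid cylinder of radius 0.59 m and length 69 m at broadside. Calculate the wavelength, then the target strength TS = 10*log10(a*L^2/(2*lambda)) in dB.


Step 1: lambda = c/f = 1500/30400 = 0.04934 m
Step 2: TS = 10*log10(a*L^2/(2*lambda)) = 10*log10(0.59*69^2/(2*0.04934)) = 44.54

44.54 dB


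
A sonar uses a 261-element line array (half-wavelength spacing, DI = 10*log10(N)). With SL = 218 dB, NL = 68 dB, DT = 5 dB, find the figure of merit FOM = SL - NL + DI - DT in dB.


169.17 dB


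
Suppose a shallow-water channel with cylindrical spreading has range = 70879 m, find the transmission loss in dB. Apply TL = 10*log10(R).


TL = 10*log10(70879) = 48.51

48.51 dB


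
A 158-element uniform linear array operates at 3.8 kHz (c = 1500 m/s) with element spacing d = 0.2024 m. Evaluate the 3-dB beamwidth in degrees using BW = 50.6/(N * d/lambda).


0.62 deg


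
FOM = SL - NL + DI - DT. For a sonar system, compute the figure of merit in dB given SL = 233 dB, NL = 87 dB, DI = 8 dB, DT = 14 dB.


FOM = SL - NL + DI - DT = 233 - 87 + 8 - 14 = 140

140 dB


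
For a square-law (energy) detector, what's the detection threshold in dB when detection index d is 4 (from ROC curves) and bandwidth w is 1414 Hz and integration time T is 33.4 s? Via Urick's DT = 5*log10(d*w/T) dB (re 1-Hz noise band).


DT = 5*log10(d*w/T) = 5*log10(4 * 1414 / 33.4) = 5*log10(169.34) = 11.14

11.14 dB


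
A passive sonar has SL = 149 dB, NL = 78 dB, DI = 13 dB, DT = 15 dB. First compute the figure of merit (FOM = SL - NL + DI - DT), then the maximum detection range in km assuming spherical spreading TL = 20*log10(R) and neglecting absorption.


Step 1: FOM = SL - NL + DI - DT = 149 - 78 + 13 - 15 = 69 dB
Step 2: at max range FOM = TL = 20*log10(R), so R = 10^(69/20) = 2818.38 m = 2.82 km

2.82 km


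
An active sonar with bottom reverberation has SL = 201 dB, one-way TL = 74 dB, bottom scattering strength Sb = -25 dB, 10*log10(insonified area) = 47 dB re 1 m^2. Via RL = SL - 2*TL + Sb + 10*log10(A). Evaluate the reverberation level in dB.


RL = SL - 2*TL + Sb + 10*log10(A) = 201 - 2*74 + (-25) + 47 = 75

75 dB


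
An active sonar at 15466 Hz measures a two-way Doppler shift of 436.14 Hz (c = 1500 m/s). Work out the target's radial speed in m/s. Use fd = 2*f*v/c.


From fd = 2*f*v/c, v = c*fd/(2*f) = 1500 * 436.14 / (2*15466) = 21.15

21.15 m/s


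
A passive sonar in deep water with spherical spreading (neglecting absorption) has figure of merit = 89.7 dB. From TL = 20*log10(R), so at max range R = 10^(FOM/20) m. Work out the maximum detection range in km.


At max range FOM = TL, so 20*log10(R) = 89.7
R = 10^(89.7/20) = 30549.21 m = 30.55 km

30.55 km


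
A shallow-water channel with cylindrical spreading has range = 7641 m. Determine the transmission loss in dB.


TL = 10*log10(7641) = 38.83

38.83 dB


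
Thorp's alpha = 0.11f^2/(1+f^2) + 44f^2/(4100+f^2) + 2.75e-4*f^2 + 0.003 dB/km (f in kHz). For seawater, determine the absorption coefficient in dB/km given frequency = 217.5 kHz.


53.613 dB/km


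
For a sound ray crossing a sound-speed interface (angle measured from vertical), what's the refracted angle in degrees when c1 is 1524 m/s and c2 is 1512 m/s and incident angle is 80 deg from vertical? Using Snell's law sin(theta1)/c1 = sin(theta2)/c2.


sin(theta2) = (c2/c1)*sin(theta1) = (1512/1524)*sin(80 deg) = 0.97705
theta2 = arcsin(0.97705) = 77.7

77.7 deg


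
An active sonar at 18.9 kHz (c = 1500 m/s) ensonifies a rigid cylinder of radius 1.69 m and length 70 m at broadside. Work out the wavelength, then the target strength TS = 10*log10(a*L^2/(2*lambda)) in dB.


Step 1: lambda = c/f = 1500/18900 = 0.07937 m
Step 2: TS = 10*log10(a*L^2/(2*lambda)) = 10*log10(1.69*70^2/(2*0.07937)) = 47.17

47.17 dB


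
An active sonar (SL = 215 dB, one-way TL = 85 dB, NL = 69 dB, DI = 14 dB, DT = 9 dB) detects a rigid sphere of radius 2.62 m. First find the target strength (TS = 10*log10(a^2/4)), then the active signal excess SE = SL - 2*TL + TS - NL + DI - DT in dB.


Step 1: TS = 10*log10(2.62^2/4) = 2.35 dB
Step 2: SE = SL - 2*TL + TS - NL + DI - DT = 215 - 2*85 + (2.35) - 69 + 14 - 9 = -16.65

-16.65 dB


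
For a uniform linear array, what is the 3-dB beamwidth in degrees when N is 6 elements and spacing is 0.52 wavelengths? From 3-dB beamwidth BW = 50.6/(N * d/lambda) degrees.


BW = 50.6 / (6 * 0.52) = 50.6 / 3.12 = 16.22

16.22 deg


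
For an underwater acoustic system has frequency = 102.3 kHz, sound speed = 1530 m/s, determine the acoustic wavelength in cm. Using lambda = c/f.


lambda = c/f = 1530 / 102300 = 0.015 m = 1.5 cm

1.5 cm


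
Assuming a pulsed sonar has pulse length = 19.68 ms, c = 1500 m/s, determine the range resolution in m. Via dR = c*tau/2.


dR = c*tau/2 = 1500 * 19.68e-3 / 2 = 14.76

14.76 m


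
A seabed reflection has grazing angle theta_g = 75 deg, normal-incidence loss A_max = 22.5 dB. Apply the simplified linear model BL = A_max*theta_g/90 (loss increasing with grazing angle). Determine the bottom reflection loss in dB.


18.75 dB


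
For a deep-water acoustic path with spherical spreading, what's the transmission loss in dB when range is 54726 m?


TL = 20*log10(54726) = 94.76

94.76 dB


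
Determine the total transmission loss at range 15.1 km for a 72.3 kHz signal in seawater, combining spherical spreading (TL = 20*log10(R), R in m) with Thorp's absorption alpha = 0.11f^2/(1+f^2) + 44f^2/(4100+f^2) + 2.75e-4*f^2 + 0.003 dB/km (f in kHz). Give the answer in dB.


479.34 dB


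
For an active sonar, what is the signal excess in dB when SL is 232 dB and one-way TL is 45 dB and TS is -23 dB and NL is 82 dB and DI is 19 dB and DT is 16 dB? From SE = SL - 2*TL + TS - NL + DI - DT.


40 dB


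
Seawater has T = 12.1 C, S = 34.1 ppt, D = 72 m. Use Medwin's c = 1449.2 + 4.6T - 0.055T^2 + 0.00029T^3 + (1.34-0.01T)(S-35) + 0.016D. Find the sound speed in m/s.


1497.38 m/s


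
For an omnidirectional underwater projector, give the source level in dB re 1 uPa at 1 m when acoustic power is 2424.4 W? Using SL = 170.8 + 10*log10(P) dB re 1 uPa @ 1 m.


SL = 170.8 + 10*log10(2424.4) = 170.8 + 33.85 = 204.65

204.65 dB


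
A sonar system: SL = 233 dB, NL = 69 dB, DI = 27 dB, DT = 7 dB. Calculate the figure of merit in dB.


FOM = SL - NL + DI - DT = 233 - 69 + 27 - 7 = 184

184 dB


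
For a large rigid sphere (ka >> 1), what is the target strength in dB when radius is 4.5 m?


7.04 dB


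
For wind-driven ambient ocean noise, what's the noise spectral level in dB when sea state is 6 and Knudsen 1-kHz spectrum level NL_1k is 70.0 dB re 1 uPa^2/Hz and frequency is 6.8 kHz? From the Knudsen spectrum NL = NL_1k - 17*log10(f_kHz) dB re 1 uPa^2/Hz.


NL = NL_1k - 17*log10(f_kHz) = 70.0 - 17*log10(6.8) = 70.0 - (14.15) = 55.85

55.85 dB


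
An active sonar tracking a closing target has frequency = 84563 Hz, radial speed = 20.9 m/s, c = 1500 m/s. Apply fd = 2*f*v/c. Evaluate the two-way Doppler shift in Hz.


fd = 2*f*v/c = 2 * 84563 * 20.9 / 1500 = 2356.49

2356.49 Hz


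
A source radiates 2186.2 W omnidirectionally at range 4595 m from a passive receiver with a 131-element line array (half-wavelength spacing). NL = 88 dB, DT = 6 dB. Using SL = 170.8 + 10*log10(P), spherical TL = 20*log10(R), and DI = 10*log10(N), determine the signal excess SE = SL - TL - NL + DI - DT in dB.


Step 1: SL = 170.8 + 10*log10(2186.2) = 204.2 dB
Step 2: TL = 20*log10(4595) = 73.25 dB
Step 3: DI = 10*log10(131) = 21.17 dB
Step 4: SE = SL - TL - NL + DI - DT = 204.2 - 73.25 - 88 + 21.17 - 6 = 58.12

58.12 dB


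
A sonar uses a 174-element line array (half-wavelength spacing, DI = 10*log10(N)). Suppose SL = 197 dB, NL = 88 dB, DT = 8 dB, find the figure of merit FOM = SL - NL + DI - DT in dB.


Step 1: DI = 10*log10(174) = 22.41 dB
Step 2: FOM = SL - NL + DI - DT = 197 - 88 + 22.41 - 8 = 123.41

123.41 dB


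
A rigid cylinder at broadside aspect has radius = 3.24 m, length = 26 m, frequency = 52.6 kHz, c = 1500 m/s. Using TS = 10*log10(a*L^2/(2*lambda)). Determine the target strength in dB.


lambda = 1500/52600 = 0.02852 m
TS = 10*log10(3.24*26^2/(2*0.02852)) = 45.84

45.84 dB


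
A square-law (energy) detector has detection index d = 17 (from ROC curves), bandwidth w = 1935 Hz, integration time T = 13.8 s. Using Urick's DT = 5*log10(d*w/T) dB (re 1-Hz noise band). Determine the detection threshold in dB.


16.89 dB


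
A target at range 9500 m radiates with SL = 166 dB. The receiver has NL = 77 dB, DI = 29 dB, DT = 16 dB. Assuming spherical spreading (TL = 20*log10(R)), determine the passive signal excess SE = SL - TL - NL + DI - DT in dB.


22.45 dB


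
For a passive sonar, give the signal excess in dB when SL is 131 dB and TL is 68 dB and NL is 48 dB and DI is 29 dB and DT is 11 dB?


SE = SL - TL - NL + DI - DT = 131 - 68 - 48 + 29 - 11 = 33

33 dB


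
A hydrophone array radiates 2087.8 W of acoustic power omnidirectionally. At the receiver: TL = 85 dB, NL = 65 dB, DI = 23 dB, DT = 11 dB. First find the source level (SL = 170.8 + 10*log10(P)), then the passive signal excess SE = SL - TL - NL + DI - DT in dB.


Step 1: SL = 170.8 + 10*log10(2087.8) = 204.0 dB
Step 2: SE = SL - TL - NL + DI - DT = 204.0 - 85 - 65 + 23 - 11 = 66.0

66.0 dB


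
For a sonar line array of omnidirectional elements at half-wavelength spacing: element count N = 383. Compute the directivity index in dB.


DI = 10*log10(383) = 25.83

25.83 dB


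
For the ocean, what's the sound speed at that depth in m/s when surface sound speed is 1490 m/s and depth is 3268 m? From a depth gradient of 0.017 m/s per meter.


c = 1490 + 0.017 * 3268 = 1545.556

1545.556 m/s


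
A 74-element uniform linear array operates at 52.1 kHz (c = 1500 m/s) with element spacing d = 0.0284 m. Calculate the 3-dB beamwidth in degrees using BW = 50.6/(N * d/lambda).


Step 1: lambda = 1500/52100 = 0.02879 m
Step 2: d/lambda = 0.0284/0.02879 = 0.9865
Step 3: BW = 50.6/(N * d/lambda) = 50.6/(74 * 0.9865) = 0.69

0.69 deg


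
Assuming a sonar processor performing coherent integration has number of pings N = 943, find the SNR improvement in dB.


29.75 dB


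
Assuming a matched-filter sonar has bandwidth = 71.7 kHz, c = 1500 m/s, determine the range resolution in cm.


dR = c/(2*BW) = 1500 / (2 * 71.7e3) = 0.0105 m = 1.05 cm

1.05 cm


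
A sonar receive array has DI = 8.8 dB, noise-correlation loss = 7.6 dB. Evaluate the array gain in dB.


AG = DI - L_corr = 8.8 - 7.6 = 1.2

1.2 dB


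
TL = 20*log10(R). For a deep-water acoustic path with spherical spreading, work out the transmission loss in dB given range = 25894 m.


88.26 dB


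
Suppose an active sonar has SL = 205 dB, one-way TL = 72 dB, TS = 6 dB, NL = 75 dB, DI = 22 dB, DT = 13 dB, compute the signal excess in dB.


SE = SL - 2*TL + TS - NL + DI - DT = 205 - 2*72 + (6) - 75 + 22 - 13 = 1

1 dB


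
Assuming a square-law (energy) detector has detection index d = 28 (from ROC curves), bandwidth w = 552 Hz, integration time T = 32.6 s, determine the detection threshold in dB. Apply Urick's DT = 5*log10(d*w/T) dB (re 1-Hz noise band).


DT = 5*log10(d*w/T) = 5*log10(28 * 552 / 32.6) = 5*log10(474.11) = 13.38

13.38 dB


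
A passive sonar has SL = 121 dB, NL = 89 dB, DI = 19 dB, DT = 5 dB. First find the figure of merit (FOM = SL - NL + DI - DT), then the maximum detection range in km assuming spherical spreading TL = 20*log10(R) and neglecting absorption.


Step 1: FOM = SL - NL + DI - DT = 121 - 89 + 19 - 5 = 46 dB
Step 2: at max range FOM = TL = 20*log10(R), so R = 10^(46/20) = 199.53 m = 0.2 km

0.2 km


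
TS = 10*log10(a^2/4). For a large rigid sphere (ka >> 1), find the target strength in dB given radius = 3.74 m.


5.44 dB


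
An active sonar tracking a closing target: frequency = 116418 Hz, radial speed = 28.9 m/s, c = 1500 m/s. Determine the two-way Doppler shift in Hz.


4485.97 Hz


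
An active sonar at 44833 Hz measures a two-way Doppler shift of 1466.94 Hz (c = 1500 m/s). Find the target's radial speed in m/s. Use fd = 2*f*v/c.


From fd = 2*f*v/c, v = c*fd/(2*f) = 1500 * 1466.94 / (2*44833) = 24.54

24.54 m/s


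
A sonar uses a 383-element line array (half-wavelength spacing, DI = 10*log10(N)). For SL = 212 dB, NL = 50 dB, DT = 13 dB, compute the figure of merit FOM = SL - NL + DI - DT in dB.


174.83 dB


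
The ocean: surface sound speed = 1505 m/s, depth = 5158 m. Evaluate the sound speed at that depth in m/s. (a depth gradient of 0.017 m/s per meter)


c = 1505 + 0.017 * 5158 = 1592.686

1592.686 m/s


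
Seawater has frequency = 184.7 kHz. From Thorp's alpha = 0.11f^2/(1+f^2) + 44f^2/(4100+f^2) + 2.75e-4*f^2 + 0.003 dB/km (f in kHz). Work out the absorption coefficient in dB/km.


f^2 = 34114.09
alpha = 0.11*34114.09/(1+34114.09) + 44*34114.09/(4100+34114.09) + 2.75e-4*34114.09 + 0.003 = 48.774

48.774 dB/km


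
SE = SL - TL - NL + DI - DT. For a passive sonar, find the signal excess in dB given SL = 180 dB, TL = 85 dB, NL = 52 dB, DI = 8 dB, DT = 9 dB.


SE = SL - TL - NL + DI - DT = 180 - 85 - 52 + 8 - 9 = 42

42 dB


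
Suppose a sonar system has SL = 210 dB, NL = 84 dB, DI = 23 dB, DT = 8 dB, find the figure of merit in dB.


FOM = SL - NL + DI - DT = 210 - 84 + 23 - 8 = 141

141 dB


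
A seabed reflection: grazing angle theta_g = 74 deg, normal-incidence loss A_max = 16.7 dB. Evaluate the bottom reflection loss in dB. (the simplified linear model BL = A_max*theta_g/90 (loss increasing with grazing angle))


13.73 dB


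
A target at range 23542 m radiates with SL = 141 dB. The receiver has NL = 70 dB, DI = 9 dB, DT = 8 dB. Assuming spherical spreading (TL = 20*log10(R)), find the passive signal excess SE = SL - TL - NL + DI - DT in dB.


-15.44 dB


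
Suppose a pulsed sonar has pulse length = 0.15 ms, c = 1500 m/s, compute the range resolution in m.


dR = c*tau/2 = 1500 * 0.15e-3 / 2 = 0.1125

0.1125 m


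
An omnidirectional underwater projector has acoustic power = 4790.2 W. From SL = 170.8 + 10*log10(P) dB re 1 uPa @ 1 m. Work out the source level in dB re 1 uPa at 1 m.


207.6 dB


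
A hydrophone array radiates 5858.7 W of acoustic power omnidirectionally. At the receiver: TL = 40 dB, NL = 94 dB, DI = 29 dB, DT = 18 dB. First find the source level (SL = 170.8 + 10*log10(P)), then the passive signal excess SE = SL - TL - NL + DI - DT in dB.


Step 1: SL = 170.8 + 10*log10(5858.7) = 208.48 dB
Step 2: SE = SL - TL - NL + DI - DT = 208.48 - 40 - 94 + 29 - 18 = 85.48

85.48 dB


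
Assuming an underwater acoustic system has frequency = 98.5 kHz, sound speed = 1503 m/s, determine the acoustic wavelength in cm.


lambda = c/f = 1503 / 98500 = 0.0153 m = 1.53 cm

1.53 cm


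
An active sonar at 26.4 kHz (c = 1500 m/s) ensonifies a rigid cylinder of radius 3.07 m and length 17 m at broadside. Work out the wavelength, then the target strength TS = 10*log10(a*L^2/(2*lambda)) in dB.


Step 1: lambda = c/f = 1500/26400 = 0.05682 m
Step 2: TS = 10*log10(a*L^2/(2*lambda)) = 10*log10(3.07*17^2/(2*0.05682)) = 38.93

38.93 dB


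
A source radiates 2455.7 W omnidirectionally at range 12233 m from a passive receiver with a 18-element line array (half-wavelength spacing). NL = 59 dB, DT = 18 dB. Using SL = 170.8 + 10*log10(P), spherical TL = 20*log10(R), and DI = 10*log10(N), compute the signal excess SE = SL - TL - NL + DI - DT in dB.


58.5 dB


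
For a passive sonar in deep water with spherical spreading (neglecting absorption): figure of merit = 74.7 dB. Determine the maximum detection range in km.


At max range FOM = TL, so 20*log10(R) = 74.7
R = 10^(74.7/20) = 5432.5 m = 5.43 km

5.43 km


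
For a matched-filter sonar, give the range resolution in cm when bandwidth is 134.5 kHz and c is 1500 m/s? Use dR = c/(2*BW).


dR = c/(2*BW) = 1500 / (2 * 134.5e3) = 0.0056 m = 0.56 cm

0.56 cm


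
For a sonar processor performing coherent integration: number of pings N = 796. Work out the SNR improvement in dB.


29.01 dB


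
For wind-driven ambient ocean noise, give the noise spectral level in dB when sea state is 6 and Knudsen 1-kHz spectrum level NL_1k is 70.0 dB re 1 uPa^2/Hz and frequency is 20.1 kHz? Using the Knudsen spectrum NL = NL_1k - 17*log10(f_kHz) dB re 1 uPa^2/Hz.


NL = NL_1k - 17*log10(f_kHz) = 70.0 - 17*log10(20.1) = 70.0 - (22.15) = 47.85

47.85 dB


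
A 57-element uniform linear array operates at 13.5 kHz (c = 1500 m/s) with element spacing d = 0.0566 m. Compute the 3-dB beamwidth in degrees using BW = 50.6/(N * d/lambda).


1.74 deg


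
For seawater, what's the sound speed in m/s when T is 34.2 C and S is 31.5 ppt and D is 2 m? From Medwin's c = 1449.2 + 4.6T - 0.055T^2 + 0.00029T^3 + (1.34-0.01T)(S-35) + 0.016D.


c = 1449.2 + 4.6*34.2 - 0.055*34.2^2 + 0.00029*34.2^3 + (1.34 - 0.01*34.2)*(31.5 - 35) + 0.016*2 = 1550.33

1550.33 m/s


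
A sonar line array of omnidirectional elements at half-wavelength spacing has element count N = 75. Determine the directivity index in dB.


18.75 dB


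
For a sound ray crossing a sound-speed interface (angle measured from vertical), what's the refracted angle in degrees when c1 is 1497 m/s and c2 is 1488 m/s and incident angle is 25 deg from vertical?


sin(theta2) = (c2/c1)*sin(theta1) = (1488/1497)*sin(25 deg) = 0.42008
theta2 = arcsin(0.42008) = 24.84

24.84 deg


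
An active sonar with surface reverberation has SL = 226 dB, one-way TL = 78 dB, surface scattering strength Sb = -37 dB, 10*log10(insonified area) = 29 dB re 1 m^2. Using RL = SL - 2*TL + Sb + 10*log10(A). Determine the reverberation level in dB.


RL = SL - 2*TL + Sb + 10*log10(A) = 226 - 2*78 + (-37) + 29 = 62

62 dB


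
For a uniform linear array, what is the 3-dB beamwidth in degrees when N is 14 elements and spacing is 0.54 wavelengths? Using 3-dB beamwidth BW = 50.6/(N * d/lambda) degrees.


BW = 50.6 / (14 * 0.54) = 50.6 / 7.56 = 6.69

6.69 deg


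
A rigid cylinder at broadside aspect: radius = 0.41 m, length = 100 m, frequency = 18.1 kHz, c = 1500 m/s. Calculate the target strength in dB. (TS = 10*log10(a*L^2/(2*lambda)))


lambda = 1500/18100 = 0.08287 m
TS = 10*log10(0.41*100^2/(2*0.08287)) = 43.93

43.93 dB


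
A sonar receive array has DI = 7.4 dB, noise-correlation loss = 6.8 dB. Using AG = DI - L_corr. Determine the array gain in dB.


AG = DI - L_corr = 7.4 - 6.8 = 0.6

0.6 dB


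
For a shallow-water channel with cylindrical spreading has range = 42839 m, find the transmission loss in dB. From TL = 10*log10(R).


TL = 10*log10(42839) = 46.32

46.32 dB


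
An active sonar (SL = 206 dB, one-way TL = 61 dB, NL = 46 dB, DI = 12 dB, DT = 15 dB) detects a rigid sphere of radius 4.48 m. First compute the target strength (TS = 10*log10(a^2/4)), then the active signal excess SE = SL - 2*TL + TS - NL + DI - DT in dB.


Step 1: TS = 10*log10(4.48^2/4) = 7.0 dB
Step 2: SE = SL - 2*TL + TS - NL + DI - DT = 206 - 2*61 + (7.0) - 46 + 12 - 15 = 42.0

42.0 dB


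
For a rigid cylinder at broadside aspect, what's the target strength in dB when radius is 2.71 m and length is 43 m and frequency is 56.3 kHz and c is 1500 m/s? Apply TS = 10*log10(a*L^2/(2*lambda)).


49.73 dB


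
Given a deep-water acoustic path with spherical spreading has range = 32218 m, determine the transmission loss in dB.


TL = 20*log10(32218) = 90.16

90.16 dB


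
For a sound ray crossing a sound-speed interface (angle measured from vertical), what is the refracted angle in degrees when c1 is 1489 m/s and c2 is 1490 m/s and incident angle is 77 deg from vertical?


sin(theta2) = (c2/c1)*sin(theta1) = (1490/1489)*sin(77 deg) = 0.97502
theta2 = arcsin(0.97502) = 77.17

77.17 deg


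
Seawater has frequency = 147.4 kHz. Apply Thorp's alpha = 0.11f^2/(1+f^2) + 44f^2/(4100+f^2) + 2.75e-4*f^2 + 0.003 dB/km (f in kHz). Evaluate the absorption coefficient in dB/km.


43.103 dB/km


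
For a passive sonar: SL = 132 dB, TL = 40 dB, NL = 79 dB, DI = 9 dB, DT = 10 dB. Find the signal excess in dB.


SE = SL - TL - NL + DI - DT = 132 - 40 - 79 + 9 - 10 = 12

12 dB


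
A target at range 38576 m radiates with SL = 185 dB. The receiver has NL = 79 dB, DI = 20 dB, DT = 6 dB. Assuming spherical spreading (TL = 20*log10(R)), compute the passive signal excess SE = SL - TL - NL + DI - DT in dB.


Step 1: TL = 20*log10(38576) = 91.73 dB
Step 2: SE = 185 - 91.73 - 79 + 20 - 6 = 28.27

28.27 dB


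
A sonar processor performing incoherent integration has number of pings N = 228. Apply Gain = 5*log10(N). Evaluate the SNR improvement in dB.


Gain = 5*log10(228) = 11.79

11.79 dB


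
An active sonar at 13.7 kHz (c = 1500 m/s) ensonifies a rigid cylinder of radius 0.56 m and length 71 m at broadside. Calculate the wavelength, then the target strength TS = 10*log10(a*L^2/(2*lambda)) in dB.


Step 1: lambda = c/f = 1500/13700 = 0.10949 m
Step 2: TS = 10*log10(a*L^2/(2*lambda)) = 10*log10(0.56*71^2/(2*0.10949)) = 41.1

41.1 dB


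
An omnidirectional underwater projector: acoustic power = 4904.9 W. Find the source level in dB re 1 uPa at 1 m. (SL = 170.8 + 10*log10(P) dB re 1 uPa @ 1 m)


207.71 dB


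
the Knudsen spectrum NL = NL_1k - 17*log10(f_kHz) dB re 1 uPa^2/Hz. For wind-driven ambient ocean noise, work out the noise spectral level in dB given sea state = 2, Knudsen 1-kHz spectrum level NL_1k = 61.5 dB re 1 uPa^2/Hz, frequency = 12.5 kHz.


NL = NL_1k - 17*log10(f_kHz) = 61.5 - 17*log10(12.5) = 61.5 - (18.65) = 42.85

42.85 dB


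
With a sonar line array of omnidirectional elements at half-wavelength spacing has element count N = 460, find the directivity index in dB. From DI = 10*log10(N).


DI = 10*log10(460) = 26.63

26.63 dB


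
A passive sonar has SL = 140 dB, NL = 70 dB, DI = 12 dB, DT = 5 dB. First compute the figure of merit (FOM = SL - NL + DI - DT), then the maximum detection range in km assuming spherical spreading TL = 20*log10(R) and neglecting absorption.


Step 1: FOM = SL - NL + DI - DT = 140 - 70 + 12 - 5 = 77 dB
Step 2: at max range FOM = TL = 20*log10(R), so R = 10^(77/20) = 7079.46 m = 7.08 km

7.08 km


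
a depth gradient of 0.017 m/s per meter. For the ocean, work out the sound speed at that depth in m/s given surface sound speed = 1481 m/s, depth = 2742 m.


c = 1481 + 0.017 * 2742 = 1527.614

1527.614 m/s


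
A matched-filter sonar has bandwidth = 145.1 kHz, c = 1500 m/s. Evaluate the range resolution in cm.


dR = c/(2*BW) = 1500 / (2 * 145.1e3) = 0.0052 m = 0.52 cm

0.52 cm


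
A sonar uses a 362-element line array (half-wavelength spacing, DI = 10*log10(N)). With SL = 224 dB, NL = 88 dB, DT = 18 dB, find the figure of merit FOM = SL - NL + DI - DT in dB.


143.59 dB


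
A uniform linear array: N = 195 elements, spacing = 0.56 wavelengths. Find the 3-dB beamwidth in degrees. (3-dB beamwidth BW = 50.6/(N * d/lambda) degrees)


BW = 50.6 / (195 * 0.56) = 50.6 / 109.2 = 0.46

0.46 deg


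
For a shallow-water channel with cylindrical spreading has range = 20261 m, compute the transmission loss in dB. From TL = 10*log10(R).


43.07 dB


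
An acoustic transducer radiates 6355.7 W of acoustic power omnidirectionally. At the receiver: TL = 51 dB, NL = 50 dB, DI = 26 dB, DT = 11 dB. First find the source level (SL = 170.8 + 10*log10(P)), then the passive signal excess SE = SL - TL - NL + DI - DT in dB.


Step 1: SL = 170.8 + 10*log10(6355.7) = 208.83 dB
Step 2: SE = SL - TL - NL + DI - DT = 208.83 - 51 - 50 + 26 - 11 = 122.83

122.83 dB


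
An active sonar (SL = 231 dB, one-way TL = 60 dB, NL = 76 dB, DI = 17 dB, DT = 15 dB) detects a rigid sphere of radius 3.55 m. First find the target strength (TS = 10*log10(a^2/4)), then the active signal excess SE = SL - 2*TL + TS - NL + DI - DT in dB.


Step 1: TS = 10*log10(3.55^2/4) = 4.98 dB
Step 2: SE = SL - 2*TL + TS - NL + DI - DT = 231 - 2*60 + (4.98) - 76 + 17 - 15 = 41.98

41.98 dB


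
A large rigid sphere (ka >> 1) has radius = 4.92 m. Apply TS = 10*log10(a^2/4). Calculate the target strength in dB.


TS = 10*log10(4.92^2 / 4) = 10*log10(6.0516) = 7.82

7.82 dB


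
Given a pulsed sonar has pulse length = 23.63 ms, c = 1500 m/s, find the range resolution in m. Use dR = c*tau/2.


17.7225 m


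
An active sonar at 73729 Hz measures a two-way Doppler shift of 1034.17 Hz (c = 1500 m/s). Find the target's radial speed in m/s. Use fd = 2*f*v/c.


From fd = 2*f*v/c, v = c*fd/(2*f) = 1500 * 1034.17 / (2*73729) = 10.52

10.52 m/s


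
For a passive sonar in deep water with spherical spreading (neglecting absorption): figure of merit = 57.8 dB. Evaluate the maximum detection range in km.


0.78 km


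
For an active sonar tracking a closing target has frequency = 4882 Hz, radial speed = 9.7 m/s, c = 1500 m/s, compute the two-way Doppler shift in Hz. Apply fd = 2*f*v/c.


fd = 2*f*v/c = 2 * 4882 * 9.7 / 1500 = 63.14

63.14 Hz


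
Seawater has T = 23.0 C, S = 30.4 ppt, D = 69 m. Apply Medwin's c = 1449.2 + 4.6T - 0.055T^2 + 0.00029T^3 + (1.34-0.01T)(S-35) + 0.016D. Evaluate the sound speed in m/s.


1525.43 m/s


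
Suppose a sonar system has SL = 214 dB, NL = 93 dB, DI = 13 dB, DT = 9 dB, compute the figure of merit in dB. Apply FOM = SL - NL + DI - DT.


FOM = SL - NL + DI - DT = 214 - 93 + 13 - 9 = 125

125 dB


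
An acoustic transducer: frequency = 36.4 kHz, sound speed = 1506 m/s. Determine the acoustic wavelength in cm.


lambda = c/f = 1506 / 36400 = 0.0414 m = 4.14 cm

4.14 cm


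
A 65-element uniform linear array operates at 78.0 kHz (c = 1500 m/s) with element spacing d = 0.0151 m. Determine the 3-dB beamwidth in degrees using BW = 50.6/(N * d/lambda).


Step 1: lambda = 1500/78000 = 0.01923 m
Step 2: d/lambda = 0.0151/0.01923 = 0.7852
Step 3: BW = 50.6/(N * d/lambda) = 50.6/(65 * 0.7852) = 0.99

0.99 deg


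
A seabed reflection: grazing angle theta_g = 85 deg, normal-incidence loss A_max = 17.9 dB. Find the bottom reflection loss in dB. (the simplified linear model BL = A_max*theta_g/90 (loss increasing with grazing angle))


BL = A_max * theta_g / 90 = 17.9 * 85 / 90 = 16.91

16.91 dB


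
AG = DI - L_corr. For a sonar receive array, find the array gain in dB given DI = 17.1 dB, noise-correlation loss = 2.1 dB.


AG = DI - L_corr = 17.1 - 2.1 = 15.0

15.0 dB


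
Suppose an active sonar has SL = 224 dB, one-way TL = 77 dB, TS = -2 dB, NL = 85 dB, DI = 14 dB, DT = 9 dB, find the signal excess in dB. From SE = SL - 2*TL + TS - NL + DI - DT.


-12 dB


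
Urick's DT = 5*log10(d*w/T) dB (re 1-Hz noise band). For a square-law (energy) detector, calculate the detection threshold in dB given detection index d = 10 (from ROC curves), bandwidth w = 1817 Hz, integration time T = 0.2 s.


24.79 dB


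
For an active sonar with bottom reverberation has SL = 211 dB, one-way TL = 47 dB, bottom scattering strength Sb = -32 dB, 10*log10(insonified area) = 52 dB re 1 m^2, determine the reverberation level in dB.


RL = SL - 2*TL + Sb + 10*log10(A) = 211 - 2*47 + (-32) + 52 = 137

137 dB


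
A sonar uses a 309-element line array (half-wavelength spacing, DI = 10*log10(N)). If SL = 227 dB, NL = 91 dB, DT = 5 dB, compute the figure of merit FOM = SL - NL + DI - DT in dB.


155.9 dB


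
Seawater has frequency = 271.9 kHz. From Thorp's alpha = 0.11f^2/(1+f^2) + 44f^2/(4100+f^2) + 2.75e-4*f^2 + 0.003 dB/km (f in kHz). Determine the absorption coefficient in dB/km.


f^2 = 73929.61
alpha = 0.11*73929.61/(1+73929.61) + 44*73929.61/(4100+73929.61) + 2.75e-4*73929.61 + 0.003 = 62.132

62.132 dB/km


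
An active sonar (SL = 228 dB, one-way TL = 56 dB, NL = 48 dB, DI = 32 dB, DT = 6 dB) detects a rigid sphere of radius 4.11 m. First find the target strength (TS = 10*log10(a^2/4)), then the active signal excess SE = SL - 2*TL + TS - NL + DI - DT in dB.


Step 1: TS = 10*log10(4.11^2/4) = 6.26 dB
Step 2: SE = SL - 2*TL + TS - NL + DI - DT = 228 - 2*56 + (6.26) - 48 + 32 - 6 = 100.26

100.26 dB


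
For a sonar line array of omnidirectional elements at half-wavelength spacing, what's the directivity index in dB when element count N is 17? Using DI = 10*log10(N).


DI = 10*log10(17) = 12.3

12.3 dB


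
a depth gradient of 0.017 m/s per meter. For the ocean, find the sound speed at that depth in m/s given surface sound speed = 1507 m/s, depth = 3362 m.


1564.154 m/s


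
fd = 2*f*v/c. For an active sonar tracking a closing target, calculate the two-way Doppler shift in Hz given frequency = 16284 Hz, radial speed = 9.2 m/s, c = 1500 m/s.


199.75 Hz


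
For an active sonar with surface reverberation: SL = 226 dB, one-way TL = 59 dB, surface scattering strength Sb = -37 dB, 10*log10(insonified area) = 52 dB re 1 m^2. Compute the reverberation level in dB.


123 dB


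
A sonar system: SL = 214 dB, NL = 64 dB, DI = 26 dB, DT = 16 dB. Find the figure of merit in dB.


160 dB


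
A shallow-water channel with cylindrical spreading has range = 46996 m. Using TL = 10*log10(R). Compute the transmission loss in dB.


TL = 10*log10(46996) = 46.72

46.72 dB


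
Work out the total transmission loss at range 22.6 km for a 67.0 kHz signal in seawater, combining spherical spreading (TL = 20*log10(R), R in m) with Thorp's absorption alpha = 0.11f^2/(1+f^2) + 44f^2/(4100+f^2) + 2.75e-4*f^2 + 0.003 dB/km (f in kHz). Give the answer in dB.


Step 1 (Thorp): alpha = 0.11*4489.0/(1+4489.0) + 44*4489.0/(4100+4489.0) + 2.75e-4*4489.0 + 0.003 = 24.3438 dB/km
Step 2: TL_spread = 20*log10(22600) = 87.08 dB
Step 3: TL_abs = alpha*R = 24.3438 * 22.6 = 550.17 dB
Step 4: TL_total = 87.08 + 550.17 = 637.25

637.25 dB


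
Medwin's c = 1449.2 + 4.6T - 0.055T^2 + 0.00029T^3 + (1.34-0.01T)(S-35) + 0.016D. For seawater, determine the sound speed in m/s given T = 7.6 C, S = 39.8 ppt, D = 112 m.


c = 1449.2 + 4.6*7.6 - 0.055*7.6^2 + 0.00029*7.6^3 + (1.34 - 0.01*7.6)*(39.8 - 35) + 0.016*112 = 1488.97

1488.97 m/s


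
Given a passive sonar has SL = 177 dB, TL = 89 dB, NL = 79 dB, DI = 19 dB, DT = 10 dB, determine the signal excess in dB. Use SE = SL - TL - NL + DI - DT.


SE = SL - TL - NL + DI - DT = 177 - 89 - 79 + 19 - 10 = 18

18 dB


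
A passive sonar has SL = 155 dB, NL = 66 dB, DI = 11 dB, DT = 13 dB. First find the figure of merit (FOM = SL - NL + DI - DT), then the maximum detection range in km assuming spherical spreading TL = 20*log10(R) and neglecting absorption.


Step 1: FOM = SL - NL + DI - DT = 155 - 66 + 11 - 13 = 87 dB
Step 2: at max range FOM = TL = 20*log10(R), so R = 10^(87/20) = 22387.21 m = 22.39 km

22.39 km


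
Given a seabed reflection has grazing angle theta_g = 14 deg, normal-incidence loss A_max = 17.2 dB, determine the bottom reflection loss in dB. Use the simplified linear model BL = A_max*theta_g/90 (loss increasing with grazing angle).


BL = A_max * theta_g / 90 = 17.2 * 14 / 90 = 2.68

2.68 dB


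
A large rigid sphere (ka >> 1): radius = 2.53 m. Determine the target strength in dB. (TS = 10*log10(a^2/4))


2.04 dB


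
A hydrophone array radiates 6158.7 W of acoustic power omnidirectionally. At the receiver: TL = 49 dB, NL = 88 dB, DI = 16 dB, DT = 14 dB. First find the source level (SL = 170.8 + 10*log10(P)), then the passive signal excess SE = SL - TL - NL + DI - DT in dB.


Step 1: SL = 170.8 + 10*log10(6158.7) = 208.69 dB
Step 2: SE = SL - TL - NL + DI - DT = 208.69 - 49 - 88 + 16 - 14 = 73.69

73.69 dB


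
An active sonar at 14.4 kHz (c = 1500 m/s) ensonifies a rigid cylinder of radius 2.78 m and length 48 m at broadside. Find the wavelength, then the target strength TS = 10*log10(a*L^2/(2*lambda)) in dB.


Step 1: lambda = c/f = 1500/14400 = 0.10417 m
Step 2: TS = 10*log10(a*L^2/(2*lambda)) = 10*log10(2.78*48^2/(2*0.10417)) = 44.88

44.88 dB


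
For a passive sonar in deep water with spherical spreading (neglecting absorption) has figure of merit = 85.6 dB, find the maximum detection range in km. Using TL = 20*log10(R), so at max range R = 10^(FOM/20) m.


19.05 km


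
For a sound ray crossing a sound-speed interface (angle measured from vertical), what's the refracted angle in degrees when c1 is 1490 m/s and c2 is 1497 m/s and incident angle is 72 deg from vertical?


sin(theta2) = (c2/c1)*sin(theta1) = (1497/1490)*sin(72 deg) = 0.95552
theta2 = arcsin(0.95552) = 72.85

72.85 deg


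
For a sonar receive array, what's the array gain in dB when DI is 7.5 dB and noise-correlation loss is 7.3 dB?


AG = DI - L_corr = 7.5 - 7.3 = 0.2

0.2 dB


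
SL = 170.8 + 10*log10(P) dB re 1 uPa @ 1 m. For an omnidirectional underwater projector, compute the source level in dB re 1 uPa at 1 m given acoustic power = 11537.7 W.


SL = 170.8 + 10*log10(11537.7) = 170.8 + 40.62 = 211.42

211.42 dB


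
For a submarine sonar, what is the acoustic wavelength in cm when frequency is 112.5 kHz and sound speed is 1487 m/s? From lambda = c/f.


lambda = c/f = 1487 / 112500 = 0.0132 m = 1.32 cm

1.32 cm


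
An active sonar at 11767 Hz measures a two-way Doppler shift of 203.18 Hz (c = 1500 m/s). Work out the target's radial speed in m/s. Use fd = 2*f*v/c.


12.95 m/s


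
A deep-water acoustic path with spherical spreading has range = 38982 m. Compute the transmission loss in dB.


TL = 20*log10(38982) = 91.82

91.82 dB


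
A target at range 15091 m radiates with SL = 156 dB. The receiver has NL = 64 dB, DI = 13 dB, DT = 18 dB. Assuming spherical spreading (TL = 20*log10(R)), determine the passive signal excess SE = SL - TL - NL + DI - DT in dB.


3.43 dB


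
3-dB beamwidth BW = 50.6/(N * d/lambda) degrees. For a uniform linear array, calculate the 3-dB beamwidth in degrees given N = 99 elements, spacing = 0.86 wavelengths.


BW = 50.6 / (99 * 0.86) = 50.6 / 85.14 = 0.59

0.59 deg


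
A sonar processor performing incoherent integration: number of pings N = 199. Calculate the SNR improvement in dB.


Gain = 5*log10(199) = 11.49

11.49 dB


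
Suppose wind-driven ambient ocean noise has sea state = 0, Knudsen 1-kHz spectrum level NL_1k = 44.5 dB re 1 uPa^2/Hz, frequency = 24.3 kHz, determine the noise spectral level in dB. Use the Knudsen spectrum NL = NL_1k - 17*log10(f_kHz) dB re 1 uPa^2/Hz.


NL = NL_1k - 17*log10(f_kHz) = 44.5 - 17*log10(24.3) = 44.5 - (23.56) = 20.94

20.94 dB


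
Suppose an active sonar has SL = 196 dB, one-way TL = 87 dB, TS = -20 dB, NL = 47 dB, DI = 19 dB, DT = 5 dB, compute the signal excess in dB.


-31 dB


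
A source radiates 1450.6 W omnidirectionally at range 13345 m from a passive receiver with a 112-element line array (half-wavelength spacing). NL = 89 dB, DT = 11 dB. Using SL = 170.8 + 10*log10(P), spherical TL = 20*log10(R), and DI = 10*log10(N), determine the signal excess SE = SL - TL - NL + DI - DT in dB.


40.4 dB


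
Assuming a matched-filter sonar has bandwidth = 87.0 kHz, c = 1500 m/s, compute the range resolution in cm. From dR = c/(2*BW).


dR = c/(2*BW) = 1500 / (2 * 87.0e3) = 0.0086 m = 0.86 cm

0.86 cm


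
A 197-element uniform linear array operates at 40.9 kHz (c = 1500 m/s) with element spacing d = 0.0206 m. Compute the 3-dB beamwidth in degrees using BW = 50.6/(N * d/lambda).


Step 1: lambda = 1500/40900 = 0.03667 m
Step 2: d/lambda = 0.0206/0.03667 = 0.5618
Step 3: BW = 50.6/(N * d/lambda) = 50.6/(197 * 0.5618) = 0.46

0.46 deg


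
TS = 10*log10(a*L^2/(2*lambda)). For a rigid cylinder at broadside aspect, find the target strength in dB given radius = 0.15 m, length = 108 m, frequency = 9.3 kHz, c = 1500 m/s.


lambda = 1500/9300 = 0.16129 m
TS = 10*log10(0.15*108^2/(2*0.16129)) = 37.34

37.34 dB


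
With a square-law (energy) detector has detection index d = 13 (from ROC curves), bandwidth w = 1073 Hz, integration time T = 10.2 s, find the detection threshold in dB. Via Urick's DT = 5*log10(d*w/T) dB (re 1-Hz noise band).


15.68 dB


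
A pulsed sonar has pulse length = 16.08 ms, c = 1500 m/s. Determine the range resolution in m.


12.06 m


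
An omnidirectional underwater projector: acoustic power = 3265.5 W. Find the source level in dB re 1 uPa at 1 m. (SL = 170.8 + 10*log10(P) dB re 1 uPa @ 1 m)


SL = 170.8 + 10*log10(3265.5) = 170.8 + 35.14 = 205.94

205.94 dB


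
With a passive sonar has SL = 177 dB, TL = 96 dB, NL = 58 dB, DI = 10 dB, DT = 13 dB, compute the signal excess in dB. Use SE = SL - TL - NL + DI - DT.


SE = SL - TL - NL + DI - DT = 177 - 96 - 58 + 10 - 13 = 20

20 dB


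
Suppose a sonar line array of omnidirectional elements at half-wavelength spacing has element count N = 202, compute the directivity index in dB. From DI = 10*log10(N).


DI = 10*log10(202) = 23.05

23.05 dB


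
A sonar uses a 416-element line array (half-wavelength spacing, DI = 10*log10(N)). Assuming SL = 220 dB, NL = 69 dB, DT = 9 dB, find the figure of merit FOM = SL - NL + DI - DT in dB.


168.19 dB
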